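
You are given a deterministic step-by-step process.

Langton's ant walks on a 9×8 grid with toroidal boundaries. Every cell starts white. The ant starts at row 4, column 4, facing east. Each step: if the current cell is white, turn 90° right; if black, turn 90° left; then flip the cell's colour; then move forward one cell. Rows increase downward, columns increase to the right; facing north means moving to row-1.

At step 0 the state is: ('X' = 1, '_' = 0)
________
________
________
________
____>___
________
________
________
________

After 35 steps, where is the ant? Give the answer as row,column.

4,1

k=0  ________
________
________
________
____>___
________
________
________
________
k=1  ________
________
________
________
____X___
____v___
________
________
________
k=2  ________
________
________
________
____X___
___<X___
________
________
________
k=3  ________
________
________
________
___^X___
___XX___
________
________
________
k=4  ________
________
________
________
___X>___
___XX___
________
________
________
k=5  ________
________
________
____^___
___X____
___XX___
________
________
________
k=6  ________
________
________
____X>__
___X____
___XX___
________
________
________
k=7  ________
________
________
____XX__
___X_v__
___XX___
________
________
________
k=8  ________
________
________
____XX__
___X<X__
___XX___
________
________
________
k=9  ________
________
________
____^X__
___XXX__
___XX___
________
________
________
k=10  ________
________
________
___<_X__
___XXX__
___XX___
________
________
________
k=11  ________
________
___^____
___X_X__
___XXX__
___XX___
________
________
________
k=12  ________
________
___X>___
___X_X__
___XXX__
___XX___
________
________
________
k=13  ________
________
___XX___
___XvX__
___XXX__
___XX___
________
________
________
k=14  ________
________
___XX___
___<XX__
___XXX__
___XX___
________
________
________
k=15  ________
________
___XX___
____XX__
___vXX__
___XX___
________
________
________
k=16  ________
________
___XX___
____XX__
____>X__
___XX___
________
________
________
k=17  ________
________
___XX___
____^X__
_____X__
___XX___
________
________
________
k=18  ________
________
___XX___
___<_X__
_____X__
___XX___
________
________
________
k=19  ________
________
___^X___
___X_X__
_____X__
___XX___
________
________
________
k=20  ________
________
__<_X___
___X_X__
_____X__
___XX___
________
________
________
k=21  ________
__^_____
__X_X___
___X_X__
_____X__
___XX___
________
________
________
k=22  ________
__X>____
__X_X___
___X_X__
_____X__
___XX___
________
________
________
k=23  ________
__XX____
__XvX___
___X_X__
_____X__
___XX___
________
________
________
k=24  ________
__XX____
__<XX___
___X_X__
_____X__
___XX___
________
________
________
k=25  ________
__XX____
___XX___
__vX_X__
_____X__
___XX___
________
________
________
k=26  ________
__XX____
___XX___
_<XX_X__
_____X__
___XX___
________
________
________
k=27  ________
__XX____
_^_XX___
_XXX_X__
_____X__
___XX___
________
________
________
k=28  ________
__XX____
_X>XX___
_XXX_X__
_____X__
___XX___
________
________
________
k=29  ________
__XX____
_XXXX___
_XvX_X__
_____X__
___XX___
________
________
________
k=30  ________
__XX____
_XXXX___
_X_>_X__
_____X__
___XX___
________
________
________
k=31  ________
__XX____
_XX^X___
_X___X__
_____X__
___XX___
________
________
________
k=32  ________
__XX____
_X<_X___
_X___X__
_____X__
___XX___
________
________
________
k=33  ________
__XX____
_X__X___
_Xv__X__
_____X__
___XX___
________
________
________
k=34  ________
__XX____
_X__X___
_<X__X__
_____X__
___XX___
________
________
________
k=35  ________
__XX____
_X__X___
__X__X__
_v___X__
___XX___
________
________
________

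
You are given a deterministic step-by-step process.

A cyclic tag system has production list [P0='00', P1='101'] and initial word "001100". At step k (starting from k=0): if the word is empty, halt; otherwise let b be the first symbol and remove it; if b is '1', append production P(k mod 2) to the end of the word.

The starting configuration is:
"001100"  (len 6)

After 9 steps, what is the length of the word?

k=0  "001100"  (len 6)
k=1  "01100"  (len 5)
k=2  "1100"  (len 4)
k=3  "10000"  (len 5)
k=4  "0000101"  (len 7)
k=5  "000101"  (len 6)
k=6  "00101"  (len 5)
k=7  "0101"  (len 4)
k=8  "101"  (len 3)
k=9  "0100"  (len 4)

4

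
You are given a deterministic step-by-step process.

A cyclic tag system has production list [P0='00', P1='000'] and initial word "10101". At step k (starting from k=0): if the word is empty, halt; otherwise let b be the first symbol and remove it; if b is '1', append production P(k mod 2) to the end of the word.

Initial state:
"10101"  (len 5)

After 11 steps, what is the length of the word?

t=0: "10101"  (len 5)
t=1: "010100"  (len 6)
t=2: "10100"  (len 5)
t=3: "010000"  (len 6)
t=4: "10000"  (len 5)
t=5: "000000"  (len 6)
t=6: "00000"  (len 5)
t=7: "0000"  (len 4)
t=8: "000"  (len 3)
t=9: "00"  (len 2)
t=10: "0"  (len 1)
t=11: (halted — word empty)

0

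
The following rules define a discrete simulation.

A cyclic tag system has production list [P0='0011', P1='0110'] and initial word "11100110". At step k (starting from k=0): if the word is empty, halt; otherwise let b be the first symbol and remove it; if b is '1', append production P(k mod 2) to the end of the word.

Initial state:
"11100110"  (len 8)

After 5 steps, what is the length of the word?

t=0: "11100110"  (len 8)
t=1: "11001100011"  (len 11)
t=2: "10011000110110"  (len 14)
t=3: "00110001101100011"  (len 17)
t=4: "0110001101100011"  (len 16)
t=5: "110001101100011"  (len 15)

15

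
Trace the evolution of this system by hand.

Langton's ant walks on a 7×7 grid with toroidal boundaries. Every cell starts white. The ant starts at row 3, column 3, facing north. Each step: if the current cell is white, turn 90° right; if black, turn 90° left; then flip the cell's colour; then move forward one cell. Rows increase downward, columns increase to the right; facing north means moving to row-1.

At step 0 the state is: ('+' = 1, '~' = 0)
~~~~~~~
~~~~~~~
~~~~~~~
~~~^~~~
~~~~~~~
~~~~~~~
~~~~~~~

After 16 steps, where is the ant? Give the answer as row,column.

gen 0: ~~~~~~~
~~~~~~~
~~~~~~~
~~~^~~~
~~~~~~~
~~~~~~~
~~~~~~~
gen 1: ~~~~~~~
~~~~~~~
~~~~~~~
~~~+>~~
~~~~~~~
~~~~~~~
~~~~~~~
gen 2: ~~~~~~~
~~~~~~~
~~~~~~~
~~~++~~
~~~~v~~
~~~~~~~
~~~~~~~
gen 3: ~~~~~~~
~~~~~~~
~~~~~~~
~~~++~~
~~~<+~~
~~~~~~~
~~~~~~~
gen 4: ~~~~~~~
~~~~~~~
~~~~~~~
~~~^+~~
~~~++~~
~~~~~~~
~~~~~~~
gen 5: ~~~~~~~
~~~~~~~
~~~~~~~
~~<~+~~
~~~++~~
~~~~~~~
~~~~~~~
gen 6: ~~~~~~~
~~~~~~~
~~^~~~~
~~+~+~~
~~~++~~
~~~~~~~
~~~~~~~
gen 7: ~~~~~~~
~~~~~~~
~~+>~~~
~~+~+~~
~~~++~~
~~~~~~~
~~~~~~~
gen 8: ~~~~~~~
~~~~~~~
~~++~~~
~~+v+~~
~~~++~~
~~~~~~~
~~~~~~~
gen 9: ~~~~~~~
~~~~~~~
~~++~~~
~~<++~~
~~~++~~
~~~~~~~
~~~~~~~
gen 10: ~~~~~~~
~~~~~~~
~~++~~~
~~~++~~
~~v++~~
~~~~~~~
~~~~~~~
gen 11: ~~~~~~~
~~~~~~~
~~++~~~
~~~++~~
~<+++~~
~~~~~~~
~~~~~~~
gen 12: ~~~~~~~
~~~~~~~
~~++~~~
~^~++~~
~++++~~
~~~~~~~
~~~~~~~
gen 13: ~~~~~~~
~~~~~~~
~~++~~~
~+>++~~
~++++~~
~~~~~~~
~~~~~~~
gen 14: ~~~~~~~
~~~~~~~
~~++~~~
~++++~~
~+v++~~
~~~~~~~
~~~~~~~
gen 15: ~~~~~~~
~~~~~~~
~~++~~~
~++++~~
~+~>+~~
~~~~~~~
~~~~~~~
gen 16: ~~~~~~~
~~~~~~~
~~++~~~
~++^+~~
~+~~+~~
~~~~~~~
~~~~~~~

3,3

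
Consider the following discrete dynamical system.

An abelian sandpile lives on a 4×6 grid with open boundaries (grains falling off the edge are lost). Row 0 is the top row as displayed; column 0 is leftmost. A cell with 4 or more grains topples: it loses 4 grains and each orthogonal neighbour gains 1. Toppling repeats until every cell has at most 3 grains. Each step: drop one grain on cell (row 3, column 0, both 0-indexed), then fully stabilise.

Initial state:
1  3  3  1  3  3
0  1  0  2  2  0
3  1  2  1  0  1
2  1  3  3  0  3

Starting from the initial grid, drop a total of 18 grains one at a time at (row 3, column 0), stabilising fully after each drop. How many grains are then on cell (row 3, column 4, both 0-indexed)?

1

k=0  1  3  3  1  3  3
0  1  0  2  2  0
3  1  2  1  0  1
2  1  3  3  0  3
k=1  1  3  3  1  3  3
0  1  0  2  2  0
3  1  2  1  0  1
3  1  3  3  0  3
k=2  1  3  3  1  3  3
1  1  0  2  2  0
0  2  2  1  0  1
1  2  3  3  0  3
k=3  1  3  3  1  3  3
1  1  0  2  2  0
0  2  2  1  0  1
2  2  3  3  0  3
k=4  1  3  3  1  3  3
1  1  0  2  2  0
0  2  2  1  0  1
3  2  3  3  0  3
k=5  1  3  3  1  3  3
1  1  0  2  2  0
1  2  2  1  0  1
0  3  3  3  0  3
k=6  1  3  3  1  3  3
1  1  0  2  2  0
1  2  2  1  0  1
1  3  3  3  0  3
k=7  1  3  3  1  3  3
1  1  0  2  2  0
1  2  2  1  0  1
2  3  3  3  0  3
k=8  1  3  3  1  3  3
1  1  0  2  2  0
1  2  2  1  0  1
3  3  3  3  0  3
k=9  1  3  3  1  3  3
1  1  0  2  2  0
2  3  3  2  0  1
1  1  1  0  1  3
k=10  1  3  3  1  3  3
1  1  0  2  2  0
2  3  3  2  0  1
2  1  1  0  1  3
k=11  1  3  3  1  3  3
1  1  0  2  2  0
2  3  3  2  0  1
3  1  1  0  1  3
k=12  1  3  3  1  3  3
1  1  0  2  2  0
3  3  3  2  0  1
0  2  1  0  1  3
k=13  1  3  3  1  3  3
1  1  0  2  2  0
3  3  3  2  0  1
1  2  1  0  1  3
k=14  1  3  3  1  3  3
1  1  0  2  2  0
3  3  3  2  0  1
2  2  1  0  1  3
k=15  1  3  3  1  3  3
1  1  0  2  2  0
3  3  3  2  0  1
3  2  1  0  1  3
k=16  1  3  3  1  3  3
2  2  1  2  2  0
1  2  0  3  0  1
2  0  3  0  1  3
k=17  1  3  3  1  3  3
2  2  1  2  2  0
1  2  0  3  0  1
3  0  3  0  1  3
k=18  1  3  3  1  3  3
2  2  1  2  2  0
2  2  0  3  0  1
0  1  3  0  1  3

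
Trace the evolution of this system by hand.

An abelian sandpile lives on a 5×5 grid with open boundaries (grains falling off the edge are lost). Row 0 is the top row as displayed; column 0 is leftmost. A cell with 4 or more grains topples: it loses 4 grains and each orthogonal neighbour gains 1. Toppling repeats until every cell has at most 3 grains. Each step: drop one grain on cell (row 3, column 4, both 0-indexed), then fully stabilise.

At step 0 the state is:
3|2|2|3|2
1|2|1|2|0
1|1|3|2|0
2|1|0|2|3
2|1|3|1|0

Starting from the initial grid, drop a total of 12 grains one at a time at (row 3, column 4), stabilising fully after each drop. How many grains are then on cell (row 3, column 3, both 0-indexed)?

3

t=0: 3|2|2|3|2
1|2|1|2|0
1|1|3|2|0
2|1|0|2|3
2|1|3|1|0
t=1: 3|2|2|3|2
1|2|1|2|0
1|1|3|2|1
2|1|0|3|0
2|1|3|1|1
t=2: 3|2|2|3|2
1|2|1|2|0
1|1|3|2|1
2|1|0|3|1
2|1|3|1|1
t=3: 3|2|2|3|2
1|2|1|2|0
1|1|3|2|1
2|1|0|3|2
2|1|3|1|1
t=4: 3|2|2|3|2
1|2|1|2|0
1|1|3|2|1
2|1|0|3|3
2|1|3|1|1
t=5: 3|2|2|3|2
1|2|1|2|0
1|1|3|3|2
2|1|1|0|1
2|1|3|2|2
t=6: 3|2|2|3|2
1|2|1|2|0
1|1|3|3|2
2|1|1|0|2
2|1|3|2|2
t=7: 3|2|2|3|2
1|2|1|2|0
1|1|3|3|2
2|1|1|0|3
2|1|3|2|2
t=8: 3|2|2|3|2
1|2|1|2|0
1|1|3|3|3
2|1|1|1|0
2|1|3|2|3
t=9: 3|2|2|3|2
1|2|1|2|0
1|1|3|3|3
2|1|1|1|1
2|1|3|2|3
t=10: 3|2|2|3|2
1|2|1|2|0
1|1|3|3|3
2|1|1|1|2
2|1|3|2|3
t=11: 3|2|2|3|2
1|2|1|2|0
1|1|3|3|3
2|1|1|1|3
2|1|3|2|3
t=12: 3|2|2|3|2
1|2|2|3|1
1|2|0|1|1
2|1|2|3|2
2|1|3|3|0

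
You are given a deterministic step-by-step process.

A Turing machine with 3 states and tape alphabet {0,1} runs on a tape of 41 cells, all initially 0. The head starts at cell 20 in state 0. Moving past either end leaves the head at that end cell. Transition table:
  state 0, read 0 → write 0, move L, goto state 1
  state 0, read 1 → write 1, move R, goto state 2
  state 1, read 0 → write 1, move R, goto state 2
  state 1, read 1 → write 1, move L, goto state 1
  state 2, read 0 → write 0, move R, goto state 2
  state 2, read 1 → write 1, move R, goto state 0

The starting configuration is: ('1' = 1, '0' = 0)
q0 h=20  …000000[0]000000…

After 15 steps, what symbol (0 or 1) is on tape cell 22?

0

0) q0 h=20  …000000[0]000000…
1) q1 h=19  …000000[0]000000…
2) q2 h=20  …000001[0]000000…
3) q2 h=21  …000010[0]000000…
4) q2 h=22  …000100[0]000000…
5) q2 h=23  …001000[0]000000…
6) q2 h=24  …010000[0]000000…
7) q2 h=25  …100000[0]000000…
8) q2 h=26  …000000[0]000000…
9) q2 h=27  …000000[0]000000…
10) q2 h=28  …000000[0]000000…
11) q2 h=29  …000000[0]000000…
12) q2 h=30  …000000[0]000000…
13) q2 h=31  …000000[0]000000…
14) q2 h=32  …000000[0]000000…
15) q2 h=33  …000000[0]000000…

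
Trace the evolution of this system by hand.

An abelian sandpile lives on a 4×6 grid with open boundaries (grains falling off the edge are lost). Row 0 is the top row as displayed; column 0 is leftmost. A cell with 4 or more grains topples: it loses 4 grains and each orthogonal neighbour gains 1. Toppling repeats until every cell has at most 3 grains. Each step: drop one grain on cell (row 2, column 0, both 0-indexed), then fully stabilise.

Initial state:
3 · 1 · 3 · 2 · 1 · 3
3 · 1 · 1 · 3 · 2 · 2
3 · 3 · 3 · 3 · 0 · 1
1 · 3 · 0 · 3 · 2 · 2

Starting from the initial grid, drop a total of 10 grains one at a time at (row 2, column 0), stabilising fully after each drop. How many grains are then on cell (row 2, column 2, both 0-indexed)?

3

step 0: 3 · 1 · 3 · 2 · 1 · 3
3 · 1 · 1 · 3 · 2 · 2
3 · 3 · 3 · 3 · 0 · 1
1 · 3 · 0 · 3 · 2 · 2
step 1: 0 · 2 · 3 · 3 · 1 · 3
1 · 3 · 3 · 0 · 3 · 2
2 · 2 · 1 · 2 · 1 · 1
3 · 0 · 3 · 0 · 3 · 2
step 2: 0 · 2 · 3 · 3 · 1 · 3
1 · 3 · 3 · 0 · 3 · 2
3 · 2 · 1 · 2 · 1 · 1
3 · 0 · 3 · 0 · 3 · 2
step 3: 0 · 2 · 3 · 3 · 1 · 3
2 · 3 · 3 · 0 · 3 · 2
1 · 3 · 1 · 2 · 1 · 1
0 · 1 · 3 · 0 · 3 · 2
step 4: 0 · 2 · 3 · 3 · 1 · 3
2 · 3 · 3 · 0 · 3 · 2
2 · 3 · 1 · 2 · 1 · 1
0 · 1 · 3 · 0 · 3 · 2
step 5: 0 · 2 · 3 · 3 · 1 · 3
2 · 3 · 3 · 0 · 3 · 2
3 · 3 · 1 · 2 · 1 · 1
0 · 1 · 3 · 0 · 3 · 2
step 6: 2 · 0 · 2 · 0 · 2 · 3
0 · 3 · 1 · 2 · 3 · 2
2 · 1 · 3 · 2 · 1 · 1
1 · 2 · 3 · 0 · 3 · 2
step 7: 2 · 0 · 2 · 0 · 2 · 3
0 · 3 · 1 · 2 · 3 · 2
3 · 1 · 3 · 2 · 1 · 1
1 · 2 · 3 · 0 · 3 · 2
step 8: 2 · 0 · 2 · 0 · 2 · 3
1 · 3 · 1 · 2 · 3 · 2
0 · 2 · 3 · 2 · 1 · 1
2 · 2 · 3 · 0 · 3 · 2
step 9: 2 · 0 · 2 · 0 · 2 · 3
1 · 3 · 1 · 2 · 3 · 2
1 · 2 · 3 · 2 · 1 · 1
2 · 2 · 3 · 0 · 3 · 2
step 10: 2 · 0 · 2 · 0 · 2 · 3
1 · 3 · 1 · 2 · 3 · 2
2 · 2 · 3 · 2 · 1 · 1
2 · 2 · 3 · 0 · 3 · 2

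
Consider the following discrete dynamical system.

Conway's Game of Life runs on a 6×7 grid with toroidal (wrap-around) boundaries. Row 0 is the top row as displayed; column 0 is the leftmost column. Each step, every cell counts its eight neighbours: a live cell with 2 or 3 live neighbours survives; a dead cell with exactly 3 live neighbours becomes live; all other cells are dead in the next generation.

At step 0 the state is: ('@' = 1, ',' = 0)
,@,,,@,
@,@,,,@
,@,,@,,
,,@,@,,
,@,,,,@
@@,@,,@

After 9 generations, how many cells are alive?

2

k=0  ,@,,,@,
@,@,,,@
,@,,@,,
,,@,@,,
,@,,,,@
@@,@,,@
k=1  ,,,,,@,
@,@,,@@
@@@,,@,
@@@@,@,
,@,@,@@
,@,,,@@
k=2  ,@,,@,,
@,@,@@,
,,,,,@,
,,,@,@,
,,,@,,,
,,@,,,,
k=3  ,@@,@@,
,@,@@@@
,,,@,@,
,,,,,,,
,,@@@,,
,,@@,,,
k=4  @@,,,,@
@@,,,,@
,,@@,@@
,,@,,,,
,,@,@,,
,,,,,@,
k=5  ,@,,,@,
,,,,,,,
,,@@,@@
,@@,@@,
,,,@,,,
@@,,,@@
k=6  ,@,,,@,
,,@,@@@
,@@@,@@
,@,,,@@
,,,@,,,
@@@,@@@
k=7  ,,,,,,,
,,,,,,,
,@,@,,,
,@,@,@@
,,,@,,,
@@@@@@@
k=8  @@@@@@@
,,,,,,,
@,,,@,,
@,,@,,,
,,,,,,,
@@@@@@@
k=9  ,,,,,,,
,,@,,,,
,,,,,,,
,,,,,,,
,,,,,@,
,,,,,,,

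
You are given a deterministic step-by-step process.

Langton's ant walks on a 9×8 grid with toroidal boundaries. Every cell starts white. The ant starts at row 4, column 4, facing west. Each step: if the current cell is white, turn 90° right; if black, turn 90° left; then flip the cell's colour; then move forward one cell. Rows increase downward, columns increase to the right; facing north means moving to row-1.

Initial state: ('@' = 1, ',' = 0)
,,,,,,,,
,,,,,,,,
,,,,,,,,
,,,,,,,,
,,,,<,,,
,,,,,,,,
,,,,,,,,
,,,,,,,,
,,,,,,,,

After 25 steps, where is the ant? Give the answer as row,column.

[0] ,,,,,,,,
,,,,,,,,
,,,,,,,,
,,,,,,,,
,,,,<,,,
,,,,,,,,
,,,,,,,,
,,,,,,,,
,,,,,,,,
[1] ,,,,,,,,
,,,,,,,,
,,,,,,,,
,,,,^,,,
,,,,@,,,
,,,,,,,,
,,,,,,,,
,,,,,,,,
,,,,,,,,
[2] ,,,,,,,,
,,,,,,,,
,,,,,,,,
,,,,@>,,
,,,,@,,,
,,,,,,,,
,,,,,,,,
,,,,,,,,
,,,,,,,,
[3] ,,,,,,,,
,,,,,,,,
,,,,,,,,
,,,,@@,,
,,,,@v,,
,,,,,,,,
,,,,,,,,
,,,,,,,,
,,,,,,,,
[4] ,,,,,,,,
,,,,,,,,
,,,,,,,,
,,,,@@,,
,,,,<@,,
,,,,,,,,
,,,,,,,,
,,,,,,,,
,,,,,,,,
[5] ,,,,,,,,
,,,,,,,,
,,,,,,,,
,,,,@@,,
,,,,,@,,
,,,,v,,,
,,,,,,,,
,,,,,,,,
,,,,,,,,
[6] ,,,,,,,,
,,,,,,,,
,,,,,,,,
,,,,@@,,
,,,,,@,,
,,,<@,,,
,,,,,,,,
,,,,,,,,
,,,,,,,,
[7] ,,,,,,,,
,,,,,,,,
,,,,,,,,
,,,,@@,,
,,,^,@,,
,,,@@,,,
,,,,,,,,
,,,,,,,,
,,,,,,,,
[8] ,,,,,,,,
,,,,,,,,
,,,,,,,,
,,,,@@,,
,,,@>@,,
,,,@@,,,
,,,,,,,,
,,,,,,,,
,,,,,,,,
[9] ,,,,,,,,
,,,,,,,,
,,,,,,,,
,,,,@@,,
,,,@@@,,
,,,@v,,,
,,,,,,,,
,,,,,,,,
,,,,,,,,
[10] ,,,,,,,,
,,,,,,,,
,,,,,,,,
,,,,@@,,
,,,@@@,,
,,,@,>,,
,,,,,,,,
,,,,,,,,
,,,,,,,,
[11] ,,,,,,,,
,,,,,,,,
,,,,,,,,
,,,,@@,,
,,,@@@,,
,,,@,@,,
,,,,,v,,
,,,,,,,,
,,,,,,,,
[12] ,,,,,,,,
,,,,,,,,
,,,,,,,,
,,,,@@,,
,,,@@@,,
,,,@,@,,
,,,,<@,,
,,,,,,,,
,,,,,,,,
[13] ,,,,,,,,
,,,,,,,,
,,,,,,,,
,,,,@@,,
,,,@@@,,
,,,@^@,,
,,,,@@,,
,,,,,,,,
,,,,,,,,
[14] ,,,,,,,,
,,,,,,,,
,,,,,,,,
,,,,@@,,
,,,@@@,,
,,,@@>,,
,,,,@@,,
,,,,,,,,
,,,,,,,,
[15] ,,,,,,,,
,,,,,,,,
,,,,,,,,
,,,,@@,,
,,,@@^,,
,,,@@,,,
,,,,@@,,
,,,,,,,,
,,,,,,,,
[16] ,,,,,,,,
,,,,,,,,
,,,,,,,,
,,,,@@,,
,,,@<,,,
,,,@@,,,
,,,,@@,,
,,,,,,,,
,,,,,,,,
[17] ,,,,,,,,
,,,,,,,,
,,,,,,,,
,,,,@@,,
,,,@,,,,
,,,@v,,,
,,,,@@,,
,,,,,,,,
,,,,,,,,
[18] ,,,,,,,,
,,,,,,,,
,,,,,,,,
,,,,@@,,
,,,@,,,,
,,,@,>,,
,,,,@@,,
,,,,,,,,
,,,,,,,,
[19] ,,,,,,,,
,,,,,,,,
,,,,,,,,
,,,,@@,,
,,,@,,,,
,,,@,@,,
,,,,@v,,
,,,,,,,,
,,,,,,,,
[20] ,,,,,,,,
,,,,,,,,
,,,,,,,,
,,,,@@,,
,,,@,,,,
,,,@,@,,
,,,,@,>,
,,,,,,,,
,,,,,,,,
[21] ,,,,,,,,
,,,,,,,,
,,,,,,,,
,,,,@@,,
,,,@,,,,
,,,@,@,,
,,,,@,@,
,,,,,,v,
,,,,,,,,
[22] ,,,,,,,,
,,,,,,,,
,,,,,,,,
,,,,@@,,
,,,@,,,,
,,,@,@,,
,,,,@,@,
,,,,,<@,
,,,,,,,,
[23] ,,,,,,,,
,,,,,,,,
,,,,,,,,
,,,,@@,,
,,,@,,,,
,,,@,@,,
,,,,@^@,
,,,,,@@,
,,,,,,,,
[24] ,,,,,,,,
,,,,,,,,
,,,,,,,,
,,,,@@,,
,,,@,,,,
,,,@,@,,
,,,,@@>,
,,,,,@@,
,,,,,,,,
[25] ,,,,,,,,
,,,,,,,,
,,,,,,,,
,,,,@@,,
,,,@,,,,
,,,@,@^,
,,,,@@,,
,,,,,@@,
,,,,,,,,

5,6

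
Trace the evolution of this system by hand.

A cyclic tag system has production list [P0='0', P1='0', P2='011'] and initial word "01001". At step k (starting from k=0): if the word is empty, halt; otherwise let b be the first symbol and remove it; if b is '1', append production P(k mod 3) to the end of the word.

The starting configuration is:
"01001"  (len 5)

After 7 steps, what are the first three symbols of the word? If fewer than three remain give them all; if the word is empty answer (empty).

(empty)

t=0: "01001"  (len 5)
t=1: "1001"  (len 4)
t=2: "0010"  (len 4)
t=3: "010"  (len 3)
t=4: "10"  (len 2)
t=5: "00"  (len 2)
t=6: "0"  (len 1)
t=7: (halted — word empty)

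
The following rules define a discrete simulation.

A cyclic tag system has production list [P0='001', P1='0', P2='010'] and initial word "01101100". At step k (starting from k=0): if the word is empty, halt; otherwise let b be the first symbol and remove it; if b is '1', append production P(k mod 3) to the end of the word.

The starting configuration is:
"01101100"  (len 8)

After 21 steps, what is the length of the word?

2

0) "01101100"  (len 8)
1) "1101100"  (len 7)
2) "1011000"  (len 7)
3) "011000010"  (len 9)
4) "11000010"  (len 8)
5) "10000100"  (len 8)
6) "0000100010"  (len 10)
7) "000100010"  (len 9)
8) "00100010"  (len 8)
9) "0100010"  (len 7)
10) "100010"  (len 6)
11) "000100"  (len 6)
12) "00100"  (len 5)
13) "0100"  (len 4)
14) "100"  (len 3)
15) "00010"  (len 5)
16) "0010"  (len 4)
17) "010"  (len 3)
18) "10"  (len 2)
19) "0001"  (len 4)
20) "001"  (len 3)
21) "01"  (len 2)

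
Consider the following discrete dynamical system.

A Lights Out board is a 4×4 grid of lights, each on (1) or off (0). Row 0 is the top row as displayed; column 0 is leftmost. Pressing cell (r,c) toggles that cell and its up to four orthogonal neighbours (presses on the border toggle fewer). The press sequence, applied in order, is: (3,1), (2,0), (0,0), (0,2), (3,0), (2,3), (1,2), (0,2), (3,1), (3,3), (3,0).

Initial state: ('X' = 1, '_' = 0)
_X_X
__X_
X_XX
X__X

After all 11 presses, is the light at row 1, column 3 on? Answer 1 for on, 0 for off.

[0] _X_X
__X_
X_XX
X__X
[1] _X_X
__X_
XXXX
_XXX
[2] _X_X
X_X_
__XX
XXXX
[3] X__X
__X_
__XX
XXXX
[4] XXX_
____
__XX
XXXX
[5] XXX_
____
X_XX
__XX
[6] XXX_
___X
X___
__X_
[7] XX__
_XX_
X_X_
__X_
[8] X_XX
_X__
X_X_
__X_
[9] X_XX
_X__
XXX_
XX__
[10] X_XX
_X__
XXXX
XXXX
[11] X_XX
_X__
_XXX
__XX

0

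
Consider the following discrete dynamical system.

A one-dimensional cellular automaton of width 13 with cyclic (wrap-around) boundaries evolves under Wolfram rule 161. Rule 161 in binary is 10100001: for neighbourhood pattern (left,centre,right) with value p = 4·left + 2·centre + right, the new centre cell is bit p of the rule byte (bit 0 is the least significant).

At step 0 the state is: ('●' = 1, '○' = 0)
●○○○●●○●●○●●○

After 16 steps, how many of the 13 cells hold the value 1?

1

[0] ●○○○●●○●●○●●○
[1] ○○●○○○●○○●○○●
[2] ○○○○●○○○○○○○○
[3] ●●●○○○●●●●●●●
[4] ●●○○●○○●●●●●●
[5] ●○○○○○○○●●●●●
[6] ○○●●●●●○○●●●●
[7] ○○○●●●○○○○●●○
[8] ●●○○●○○●●○○○○
[9] ○○○○○○○○○○●●○
[10] ●●●●●●●●●○○○○
[11] ○●●●●●●●○○●●○
[12] ○○●●●●●○○○○○○
[13] ●○○●●●○○●●●●●
[14] ○○○○●○○○○●●●●
[15] ○●●○○○●●○○●●○
[16] ○○○○●○○○○○○○○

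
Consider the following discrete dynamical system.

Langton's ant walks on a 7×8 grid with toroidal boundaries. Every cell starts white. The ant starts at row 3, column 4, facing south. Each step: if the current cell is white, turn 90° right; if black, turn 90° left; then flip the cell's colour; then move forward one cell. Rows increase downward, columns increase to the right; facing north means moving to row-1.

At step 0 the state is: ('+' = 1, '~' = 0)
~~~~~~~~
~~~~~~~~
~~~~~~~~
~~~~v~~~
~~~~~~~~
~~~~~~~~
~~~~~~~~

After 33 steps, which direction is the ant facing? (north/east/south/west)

gen 0: ~~~~~~~~
~~~~~~~~
~~~~~~~~
~~~~v~~~
~~~~~~~~
~~~~~~~~
~~~~~~~~
gen 1: ~~~~~~~~
~~~~~~~~
~~~~~~~~
~~~<+~~~
~~~~~~~~
~~~~~~~~
~~~~~~~~
gen 2: ~~~~~~~~
~~~~~~~~
~~~^~~~~
~~~++~~~
~~~~~~~~
~~~~~~~~
~~~~~~~~
gen 3: ~~~~~~~~
~~~~~~~~
~~~+>~~~
~~~++~~~
~~~~~~~~
~~~~~~~~
~~~~~~~~
gen 4: ~~~~~~~~
~~~~~~~~
~~~++~~~
~~~+v~~~
~~~~~~~~
~~~~~~~~
~~~~~~~~
gen 5: ~~~~~~~~
~~~~~~~~
~~~++~~~
~~~+~>~~
~~~~~~~~
~~~~~~~~
~~~~~~~~
gen 6: ~~~~~~~~
~~~~~~~~
~~~++~~~
~~~+~+~~
~~~~~v~~
~~~~~~~~
~~~~~~~~
gen 7: ~~~~~~~~
~~~~~~~~
~~~++~~~
~~~+~+~~
~~~~<+~~
~~~~~~~~
~~~~~~~~
gen 8: ~~~~~~~~
~~~~~~~~
~~~++~~~
~~~+^+~~
~~~~++~~
~~~~~~~~
~~~~~~~~
gen 9: ~~~~~~~~
~~~~~~~~
~~~++~~~
~~~++>~~
~~~~++~~
~~~~~~~~
~~~~~~~~
gen 10: ~~~~~~~~
~~~~~~~~
~~~++^~~
~~~++~~~
~~~~++~~
~~~~~~~~
~~~~~~~~
gen 11: ~~~~~~~~
~~~~~~~~
~~~+++>~
~~~++~~~
~~~~++~~
~~~~~~~~
~~~~~~~~
gen 12: ~~~~~~~~
~~~~~~~~
~~~++++~
~~~++~v~
~~~~++~~
~~~~~~~~
~~~~~~~~
gen 13: ~~~~~~~~
~~~~~~~~
~~~++++~
~~~++<+~
~~~~++~~
~~~~~~~~
~~~~~~~~
gen 14: ~~~~~~~~
~~~~~~~~
~~~++^+~
~~~++++~
~~~~++~~
~~~~~~~~
~~~~~~~~
gen 15: ~~~~~~~~
~~~~~~~~
~~~+<~+~
~~~++++~
~~~~++~~
~~~~~~~~
~~~~~~~~
gen 16: ~~~~~~~~
~~~~~~~~
~~~+~~+~
~~~+v++~
~~~~++~~
~~~~~~~~
~~~~~~~~
gen 17: ~~~~~~~~
~~~~~~~~
~~~+~~+~
~~~+~>+~
~~~~++~~
~~~~~~~~
~~~~~~~~
gen 18: ~~~~~~~~
~~~~~~~~
~~~+~^+~
~~~+~~+~
~~~~++~~
~~~~~~~~
~~~~~~~~
gen 19: ~~~~~~~~
~~~~~~~~
~~~+~+>~
~~~+~~+~
~~~~++~~
~~~~~~~~
~~~~~~~~
gen 20: ~~~~~~~~
~~~~~~^~
~~~+~+~~
~~~+~~+~
~~~~++~~
~~~~~~~~
~~~~~~~~
gen 21: ~~~~~~~~
~~~~~~+>
~~~+~+~~
~~~+~~+~
~~~~++~~
~~~~~~~~
~~~~~~~~
gen 22: ~~~~~~~~
~~~~~~++
~~~+~+~v
~~~+~~+~
~~~~++~~
~~~~~~~~
~~~~~~~~
gen 23: ~~~~~~~~
~~~~~~++
~~~+~+<+
~~~+~~+~
~~~~++~~
~~~~~~~~
~~~~~~~~
gen 24: ~~~~~~~~
~~~~~~^+
~~~+~+++
~~~+~~+~
~~~~++~~
~~~~~~~~
~~~~~~~~
gen 25: ~~~~~~~~
~~~~~<~+
~~~+~+++
~~~+~~+~
~~~~++~~
~~~~~~~~
~~~~~~~~
gen 26: ~~~~~^~~
~~~~~+~+
~~~+~+++
~~~+~~+~
~~~~++~~
~~~~~~~~
~~~~~~~~
gen 27: ~~~~~+>~
~~~~~+~+
~~~+~+++
~~~+~~+~
~~~~++~~
~~~~~~~~
~~~~~~~~
gen 28: ~~~~~++~
~~~~~+v+
~~~+~+++
~~~+~~+~
~~~~++~~
~~~~~~~~
~~~~~~~~
gen 29: ~~~~~++~
~~~~~<++
~~~+~+++
~~~+~~+~
~~~~++~~
~~~~~~~~
~~~~~~~~
gen 30: ~~~~~++~
~~~~~~++
~~~+~v++
~~~+~~+~
~~~~++~~
~~~~~~~~
~~~~~~~~
gen 31: ~~~~~++~
~~~~~~++
~~~+~~>+
~~~+~~+~
~~~~++~~
~~~~~~~~
~~~~~~~~
gen 32: ~~~~~++~
~~~~~~^+
~~~+~~~+
~~~+~~+~
~~~~++~~
~~~~~~~~
~~~~~~~~
gen 33: ~~~~~++~
~~~~~<~+
~~~+~~~+
~~~+~~+~
~~~~++~~
~~~~~~~~
~~~~~~~~

west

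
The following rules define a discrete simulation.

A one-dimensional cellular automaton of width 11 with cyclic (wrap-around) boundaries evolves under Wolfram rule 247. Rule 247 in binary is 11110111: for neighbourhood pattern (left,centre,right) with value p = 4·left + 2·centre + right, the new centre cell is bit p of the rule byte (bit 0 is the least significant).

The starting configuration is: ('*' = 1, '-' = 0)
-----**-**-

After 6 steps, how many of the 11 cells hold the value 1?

step 0: -----**-**-
step 1: *****-**-**
step 2: ******-**-*
step 3: *******-**-
step 4: -*******-**
step 5: *-*******-*
step 6: **-*******-

9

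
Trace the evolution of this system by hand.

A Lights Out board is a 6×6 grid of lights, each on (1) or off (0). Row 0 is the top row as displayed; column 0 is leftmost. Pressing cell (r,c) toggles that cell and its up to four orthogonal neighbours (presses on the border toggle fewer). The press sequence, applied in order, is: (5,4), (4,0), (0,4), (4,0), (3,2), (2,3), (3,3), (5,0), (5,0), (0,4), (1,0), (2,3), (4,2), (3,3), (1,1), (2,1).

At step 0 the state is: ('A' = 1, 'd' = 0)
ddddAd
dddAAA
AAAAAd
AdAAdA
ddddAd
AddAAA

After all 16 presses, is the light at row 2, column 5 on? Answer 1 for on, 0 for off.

0

k=0  ddddAd
dddAAA
AAAAAd
AdAAdA
ddddAd
AddAAA
k=1  ddddAd
dddAAA
AAAAAd
AdAAdA
dddddd
Addddd
k=2  ddddAd
dddAAA
AAAAAd
ddAAdA
AAdddd
dddddd
k=3  dddAdA
dddAdA
AAAAAd
ddAAdA
AAdddd
dddddd
k=4  dddAdA
dddAdA
AAAAAd
AdAAdA
dddddd
Addddd
k=5  dddAdA
dddAdA
AAdAAd
AAdddA
ddAddd
Addddd
k=6  dddAdA
dddddA
AAAddd
AAdAdA
ddAddd
Addddd
k=7  dddAdA
dddddA
AAAAdd
AAAdAA
ddAAdd
Addddd
k=8  dddAdA
dddddA
AAAAdd
AAAdAA
AdAAdd
dAdddd
k=9  dddAdA
dddddA
AAAAdd
AAAdAA
ddAAdd
Addddd
k=10  ddddAd
ddddAA
AAAAdd
AAAdAA
ddAAdd
Addddd
k=11  AdddAd
AAddAA
dAAAdd
AAAdAA
ddAAdd
Addddd
k=12  AdddAd
AAdAAA
dAddAd
AAAAAA
ddAAdd
Addddd
k=13  AdddAd
AAdAAA
dAddAd
AAdAAA
dAdddd
AdAddd
k=14  AdddAd
AAdAAA
dAdAAd
AAAddA
dAdAdd
AdAddd
k=15  AAddAd
ddAAAA
dddAAd
AAAddA
dAdAdd
AdAddd
k=16  AAddAd
dAAAAA
AAAAAd
AdAddA
dAdAdd
AdAddd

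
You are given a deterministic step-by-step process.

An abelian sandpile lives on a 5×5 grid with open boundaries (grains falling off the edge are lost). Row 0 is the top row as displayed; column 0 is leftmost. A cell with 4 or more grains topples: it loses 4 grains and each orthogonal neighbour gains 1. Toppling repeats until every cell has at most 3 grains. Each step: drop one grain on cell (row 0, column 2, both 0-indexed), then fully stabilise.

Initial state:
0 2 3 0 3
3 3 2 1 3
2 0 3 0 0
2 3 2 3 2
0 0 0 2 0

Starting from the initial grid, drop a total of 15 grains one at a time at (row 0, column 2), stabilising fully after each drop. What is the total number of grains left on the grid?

42

0) 0 2 3 0 3
3 3 2 1 3
2 0 3 0 0
2 3 2 3 2
0 0 0 2 0
1) 0 3 0 1 3
3 3 3 1 3
2 0 3 0 0
2 3 2 3 2
0 0 0 2 0
2) 0 3 1 1 3
3 3 3 1 3
2 0 3 0 0
2 3 2 3 2
0 0 0 2 0
3) 0 3 2 1 3
3 3 3 1 3
2 0 3 0 0
2 3 2 3 2
0 0 0 2 0
4) 0 3 3 1 3
3 3 3 1 3
2 0 3 0 0
2 3 2 3 2
0 0 0 2 0
5) 2 1 2 2 3
0 2 2 2 3
3 2 0 1 0
2 3 3 3 2
0 0 0 2 0
6) 2 1 3 2 3
0 2 2 2 3
3 2 0 1 0
2 3 3 3 2
0 0 0 2 0
7) 2 2 0 3 3
0 2 3 2 3
3 2 0 1 0
2 3 3 3 2
0 0 0 2 0
8) 2 2 1 3 3
0 2 3 2 3
3 2 0 1 0
2 3 3 3 2
0 0 0 2 0
9) 2 2 2 3 3
0 2 3 2 3
3 2 0 1 0
2 3 3 3 2
0 0 0 2 0
10) 2 2 3 3 3
0 2 3 2 3
3 2 0 1 0
2 3 3 3 2
0 0 0 2 0
11) 2 3 2 2 1
0 3 1 1 1
3 2 1 2 1
2 3 3 3 2
0 0 0 2 0
12) 2 3 3 2 1
0 3 1 1 1
3 2 1 2 1
2 3 3 3 2
0 0 0 2 0
13) 3 1 1 3 1
1 0 3 1 1
3 3 1 2 1
2 3 3 3 2
0 0 0 2 0
14) 3 1 2 3 1
1 0 3 1 1
3 3 1 2 1
2 3 3 3 2
0 0 0 2 0
15) 3 1 3 3 1
1 0 3 1 1
3 3 1 2 1
2 3 3 3 2
0 0 0 2 0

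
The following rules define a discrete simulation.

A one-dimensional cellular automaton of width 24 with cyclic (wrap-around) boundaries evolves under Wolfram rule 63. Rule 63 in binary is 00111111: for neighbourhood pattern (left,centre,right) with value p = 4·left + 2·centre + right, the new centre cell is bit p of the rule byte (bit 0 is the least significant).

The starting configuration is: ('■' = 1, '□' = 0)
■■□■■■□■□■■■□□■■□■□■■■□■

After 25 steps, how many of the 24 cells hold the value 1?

[0] ■■□■■■□■□■■■□□■■□■□■■■□■
[1] □□■■□□■■■■□□■■■□■■■■□□■■
[2] ■■■□■■■□□□■■■□□■■□□□■■■□
[3] ■□□■■□□■■■■□□■■■□■■■■□□■
[4] □■■■□■■■□□□■■■□□■■□□□■■■
[5] ■■□□■■□□■■■■□□■■■□■■■■□□
[6] ■□■■■□■■■□□□■■■□□■■□□□■■
[7] □■■□□■■□□■■■■□□■■■□■■■■□
[8] ■■□■■■□■■■□□□■■■□□■■□□□■
[9] □□■■□□■■□□■■■■□□■■■□■■■■
[10] ■■■□■■■□■■■□□□■■■□□■■□□□
[11] ■□□■■□□■■□□■■■■□□■■■□■■■
[12] □■■■□■■■□■■■□□□■■■□□■■□□
[13] ■■□□■■□□■■□□■■■■□□■■■□■■
[14] □□■■■□■■■□■■■□□□■■■□□■■□
[15] ■■■□□■■□□■■□□■■■■□□■■■□■
[16] □□□■■■□■■■□■■■□□□■■■□□■■
[17] ■■■■□□■■□□■■□□■■■■□□■■■□
[18] ■□□□■■■□■■■□■■■□□□■■■□□■
[19] □■■■■□□■■□□■■□□■■■■□□■■■
[20] ■■□□□■■■□■■■□■■■□□□■■■□□
[21] ■□■■■■□□■■□□■■□□■■■■□□■■
[22] □■■□□□■■■□■■■□■■■□□□■■■□
[23] ■■□■■■■□□■■□□■■□□■■■■□□■
[24] □□■■□□□■■■□■■■□■■■□□□■■■
[25] ■■■□■■■■□□■■□□■■□□■■■■□□

15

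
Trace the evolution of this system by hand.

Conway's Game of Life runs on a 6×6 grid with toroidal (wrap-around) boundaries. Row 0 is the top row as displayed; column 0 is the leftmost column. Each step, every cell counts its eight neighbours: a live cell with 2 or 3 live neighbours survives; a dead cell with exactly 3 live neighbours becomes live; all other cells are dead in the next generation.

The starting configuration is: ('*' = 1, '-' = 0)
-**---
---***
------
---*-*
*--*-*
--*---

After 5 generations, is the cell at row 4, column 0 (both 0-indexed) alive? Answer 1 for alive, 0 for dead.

step 0: -**---
---***
------
---*-*
*--*-*
--*---
step 1: -**-*-
--***-
---*-*
*----*
*-**-*
*-**--
step 2: ----**
-*---*
*-**-*
-***--
--**--
*-----
step 3: ----**
-***--
---*-*
*-----
---*--
---***
step 4: *----*
*-**-*
**-**-
----*-
---*-*
---*-*
step 5: -***--
--**--
**----
*-*---
---*-*
-----*

0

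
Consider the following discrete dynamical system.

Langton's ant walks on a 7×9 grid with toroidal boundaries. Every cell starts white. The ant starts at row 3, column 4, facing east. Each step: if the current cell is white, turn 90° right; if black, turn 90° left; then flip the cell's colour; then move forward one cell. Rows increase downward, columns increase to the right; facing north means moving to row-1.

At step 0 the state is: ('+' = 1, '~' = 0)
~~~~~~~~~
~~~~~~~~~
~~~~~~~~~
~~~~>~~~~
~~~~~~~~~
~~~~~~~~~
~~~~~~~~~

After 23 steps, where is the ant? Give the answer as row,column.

1,3

step 0: ~~~~~~~~~
~~~~~~~~~
~~~~~~~~~
~~~~>~~~~
~~~~~~~~~
~~~~~~~~~
~~~~~~~~~
step 1: ~~~~~~~~~
~~~~~~~~~
~~~~~~~~~
~~~~+~~~~
~~~~v~~~~
~~~~~~~~~
~~~~~~~~~
step 2: ~~~~~~~~~
~~~~~~~~~
~~~~~~~~~
~~~~+~~~~
~~~<+~~~~
~~~~~~~~~
~~~~~~~~~
step 3: ~~~~~~~~~
~~~~~~~~~
~~~~~~~~~
~~~^+~~~~
~~~++~~~~
~~~~~~~~~
~~~~~~~~~
step 4: ~~~~~~~~~
~~~~~~~~~
~~~~~~~~~
~~~+>~~~~
~~~++~~~~
~~~~~~~~~
~~~~~~~~~
step 5: ~~~~~~~~~
~~~~~~~~~
~~~~^~~~~
~~~+~~~~~
~~~++~~~~
~~~~~~~~~
~~~~~~~~~
step 6: ~~~~~~~~~
~~~~~~~~~
~~~~+>~~~
~~~+~~~~~
~~~++~~~~
~~~~~~~~~
~~~~~~~~~
step 7: ~~~~~~~~~
~~~~~~~~~
~~~~++~~~
~~~+~v~~~
~~~++~~~~
~~~~~~~~~
~~~~~~~~~
step 8: ~~~~~~~~~
~~~~~~~~~
~~~~++~~~
~~~+<+~~~
~~~++~~~~
~~~~~~~~~
~~~~~~~~~
step 9: ~~~~~~~~~
~~~~~~~~~
~~~~^+~~~
~~~+++~~~
~~~++~~~~
~~~~~~~~~
~~~~~~~~~
step 10: ~~~~~~~~~
~~~~~~~~~
~~~<~+~~~
~~~+++~~~
~~~++~~~~
~~~~~~~~~
~~~~~~~~~
step 11: ~~~~~~~~~
~~~^~~~~~
~~~+~+~~~
~~~+++~~~
~~~++~~~~
~~~~~~~~~
~~~~~~~~~
step 12: ~~~~~~~~~
~~~+>~~~~
~~~+~+~~~
~~~+++~~~
~~~++~~~~
~~~~~~~~~
~~~~~~~~~
step 13: ~~~~~~~~~
~~~++~~~~
~~~+v+~~~
~~~+++~~~
~~~++~~~~
~~~~~~~~~
~~~~~~~~~
step 14: ~~~~~~~~~
~~~++~~~~
~~~<++~~~
~~~+++~~~
~~~++~~~~
~~~~~~~~~
~~~~~~~~~
step 15: ~~~~~~~~~
~~~++~~~~
~~~~++~~~
~~~v++~~~
~~~++~~~~
~~~~~~~~~
~~~~~~~~~
step 16: ~~~~~~~~~
~~~++~~~~
~~~~++~~~
~~~~>+~~~
~~~++~~~~
~~~~~~~~~
~~~~~~~~~
step 17: ~~~~~~~~~
~~~++~~~~
~~~~^+~~~
~~~~~+~~~
~~~++~~~~
~~~~~~~~~
~~~~~~~~~
step 18: ~~~~~~~~~
~~~++~~~~
~~~<~+~~~
~~~~~+~~~
~~~++~~~~
~~~~~~~~~
~~~~~~~~~
step 19: ~~~~~~~~~
~~~^+~~~~
~~~+~+~~~
~~~~~+~~~
~~~++~~~~
~~~~~~~~~
~~~~~~~~~
step 20: ~~~~~~~~~
~~<~+~~~~
~~~+~+~~~
~~~~~+~~~
~~~++~~~~
~~~~~~~~~
~~~~~~~~~
step 21: ~~^~~~~~~
~~+~+~~~~
~~~+~+~~~
~~~~~+~~~
~~~++~~~~
~~~~~~~~~
~~~~~~~~~
step 22: ~~+>~~~~~
~~+~+~~~~
~~~+~+~~~
~~~~~+~~~
~~~++~~~~
~~~~~~~~~
~~~~~~~~~
step 23: ~~++~~~~~
~~+v+~~~~
~~~+~+~~~
~~~~~+~~~
~~~++~~~~
~~~~~~~~~
~~~~~~~~~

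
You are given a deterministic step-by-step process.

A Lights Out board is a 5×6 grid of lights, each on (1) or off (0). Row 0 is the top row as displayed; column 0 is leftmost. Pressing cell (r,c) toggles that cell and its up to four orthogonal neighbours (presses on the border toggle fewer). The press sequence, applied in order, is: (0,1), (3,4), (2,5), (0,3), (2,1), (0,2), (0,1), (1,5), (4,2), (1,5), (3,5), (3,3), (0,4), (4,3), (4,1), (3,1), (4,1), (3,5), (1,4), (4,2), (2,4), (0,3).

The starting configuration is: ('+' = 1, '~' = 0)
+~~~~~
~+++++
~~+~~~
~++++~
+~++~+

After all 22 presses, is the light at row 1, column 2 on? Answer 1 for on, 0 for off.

0

t=0: +~~~~~
~+++++
~~+~~~
~++++~
+~++~+
t=1: ~++~~~
~~++++
~~+~~~
~++++~
+~++~+
t=2: ~++~~~
~~++++
~~+~+~
~++~~+
+~++++
t=3: ~++~~~
~~+++~
~~+~~+
~++~~~
+~++++
t=4: ~+~++~
~~+~+~
~~+~~+
~++~~~
+~++++
t=5: ~+~++~
~++~+~
++~~~+
~~+~~~
+~++++
t=6: ~~+~+~
~+~~+~
++~~~+
~~+~~~
+~++++
t=7: ++~~+~
~~~~+~
++~~~+
~~+~~~
+~++++
t=8: ++~~++
~~~~~+
++~~~~
~~+~~~
+~++++
t=9: ++~~++
~~~~~+
++~~~~
~~~~~~
++~~++
t=10: ++~~+~
~~~~+~
++~~~+
~~~~~~
++~~++
t=11: ++~~+~
~~~~+~
++~~~~
~~~~++
++~~+~
t=12: ++~~+~
~~~~+~
++~+~~
~~++~+
++~++~
t=13: ++~+~+
~~~~~~
++~+~~
~~++~+
++~++~
t=14: ++~+~+
~~~~~~
++~+~~
~~+~~+
+++~~~
t=15: ++~+~+
~~~~~~
++~+~~
~++~~+
~~~~~~
t=16: ++~+~+
~~~~~~
+~~+~~
+~~~~+
~+~~~~
t=17: ++~+~+
~~~~~~
+~~+~~
++~~~+
+~+~~~
t=18: ++~+~+
~~~~~~
+~~+~+
++~~+~
+~+~~+
t=19: ++~+++
~~~+++
+~~+++
++~~+~
+~+~~+
t=20: ++~+++
~~~+++
+~~+++
+++~+~
++~+~+
t=21: ++~+++
~~~+~+
+~~~~~
+++~~~
++~+~+
t=22: +++~~+
~~~~~+
+~~~~~
+++~~~
++~+~+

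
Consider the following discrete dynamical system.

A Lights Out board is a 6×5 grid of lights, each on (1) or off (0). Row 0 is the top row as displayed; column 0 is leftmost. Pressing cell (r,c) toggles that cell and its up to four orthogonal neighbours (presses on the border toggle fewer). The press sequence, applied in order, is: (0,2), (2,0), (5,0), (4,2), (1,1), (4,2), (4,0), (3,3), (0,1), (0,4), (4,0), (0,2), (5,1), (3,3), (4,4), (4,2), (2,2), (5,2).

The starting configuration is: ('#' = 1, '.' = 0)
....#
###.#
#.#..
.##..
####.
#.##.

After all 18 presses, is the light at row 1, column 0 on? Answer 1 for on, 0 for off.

gen 0: ....#
###.#
#.#..
.##..
####.
#.##.
gen 1: .####
##..#
#.#..
.##..
####.
#.##.
gen 2: .####
.#..#
.##..
###..
####.
#.##.
gen 3: .####
.#..#
.##..
###..
.###.
.###.
gen 4: .####
.#..#
.##..
##...
.....
.#.#.
gen 5: ..###
#.#.#
..#..
##...
.....
.#.#.
gen 6: ..###
#.#.#
..#..
###..
.###.
.###.
gen 7: ..###
#.#.#
..#..
.##..
#.##.
####.
gen 8: ..###
#.#.#
..##.
.#.##
#.#..
####.
gen 9: ##.##
###.#
..##.
.#.##
#.#..
####.
gen 10: ##...
###..
..##.
.#.##
#.#..
####.
gen 11: ##...
###..
..##.
##.##
.##..
.###.
gen 12: #.##.
##...
..##.
##.##
.##..
.###.
gen 13: #.##.
##...
..##.
##.##
..#..
#..#.
gen 14: #.##.
##...
..#..
###..
..##.
#..#.
gen 15: #.##.
##...
..#..
###.#
..#.#
#..##
gen 16: #.##.
##...
..#..
##..#
.#.##
#.###
gen 17: #.##.
###..
.#.#.
###.#
.#.##
#.###
gen 18: #.##.
###..
.#.#.
###.#
.####
##..#

1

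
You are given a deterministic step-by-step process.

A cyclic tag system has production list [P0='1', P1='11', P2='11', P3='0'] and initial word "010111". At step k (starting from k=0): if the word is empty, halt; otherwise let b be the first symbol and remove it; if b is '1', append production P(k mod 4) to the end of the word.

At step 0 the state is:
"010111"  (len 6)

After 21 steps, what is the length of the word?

9

0) "010111"  (len 6)
1) "10111"  (len 5)
2) "011111"  (len 6)
3) "11111"  (len 5)
4) "11110"  (len 5)
5) "11101"  (len 5)
6) "110111"  (len 6)
7) "1011111"  (len 7)
8) "0111110"  (len 7)
9) "111110"  (len 6)
10) "1111011"  (len 7)
11) "11101111"  (len 8)
12) "11011110"  (len 8)
13) "10111101"  (len 8)
14) "011110111"  (len 9)
15) "11110111"  (len 8)
16) "11101110"  (len 8)
17) "11011101"  (len 8)
18) "101110111"  (len 9)
19) "0111011111"  (len 10)
20) "111011111"  (len 9)
21) "110111111"  (len 9)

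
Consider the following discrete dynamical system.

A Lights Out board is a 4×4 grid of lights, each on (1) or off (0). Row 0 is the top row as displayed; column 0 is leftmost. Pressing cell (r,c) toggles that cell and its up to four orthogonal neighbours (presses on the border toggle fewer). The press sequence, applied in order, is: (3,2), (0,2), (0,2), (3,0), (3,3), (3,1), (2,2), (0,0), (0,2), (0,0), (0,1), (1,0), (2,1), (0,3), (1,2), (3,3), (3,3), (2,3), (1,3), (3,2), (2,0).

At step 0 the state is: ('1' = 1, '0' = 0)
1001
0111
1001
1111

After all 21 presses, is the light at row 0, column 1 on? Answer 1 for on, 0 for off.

k=0  1001
0111
1001
1111
k=1  1001
0111
1011
1000
k=2  1110
0101
1011
1000
k=3  1001
0111
1011
1000
k=4  1001
0111
0011
0100
k=5  1001
0111
0010
0111
k=6  1001
0111
0110
1001
k=7  1001
0101
0001
1011
k=8  0101
1101
0001
1011
k=9  0010
1111
0001
1011
k=10  1110
0111
0001
1011
k=11  0000
0011
0001
1011
k=12  1000
1111
1001
1011
k=13  1000
1011
0111
1111
k=14  1011
1010
0111
1111
k=15  1001
1101
0101
1111
k=16  1001
1101
0100
1100
k=17  1001
1101
0101
1111
k=18  1001
1100
0110
1110
k=19  1000
1111
0111
1110
k=20  1000
1111
0101
1001
k=21  1000
0111
1001
0001

0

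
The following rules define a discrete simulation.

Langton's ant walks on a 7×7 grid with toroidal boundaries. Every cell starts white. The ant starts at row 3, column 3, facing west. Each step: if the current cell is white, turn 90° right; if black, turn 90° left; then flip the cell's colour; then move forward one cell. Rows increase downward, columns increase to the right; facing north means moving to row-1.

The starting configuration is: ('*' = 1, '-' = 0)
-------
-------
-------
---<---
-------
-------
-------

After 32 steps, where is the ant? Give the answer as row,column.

t=0: -------
-------
-------
---<---
-------
-------
-------
t=1: -------
-------
---^---
---*---
-------
-------
-------
t=2: -------
-------
---*>--
---*---
-------
-------
-------
t=3: -------
-------
---**--
---*v--
-------
-------
-------
t=4: -------
-------
---**--
---<*--
-------
-------
-------
t=5: -------
-------
---**--
----*--
---v---
-------
-------
t=6: -------
-------
---**--
----*--
--<*---
-------
-------
t=7: -------
-------
---**--
--^-*--
--**---
-------
-------
t=8: -------
-------
---**--
--*>*--
--**---
-------
-------
t=9: -------
-------
---**--
--***--
--*v---
-------
-------
t=10: -------
-------
---**--
--***--
--*->--
-------
-------
t=11: -------
-------
---**--
--***--
--*-*--
----v--
-------
t=12: -------
-------
---**--
--***--
--*-*--
---<*--
-------
t=13: -------
-------
---**--
--***--
--*^*--
---**--
-------
t=14: -------
-------
---**--
--***--
--**>--
---**--
-------
t=15: -------
-------
---**--
--**^--
--**---
---**--
-------
t=16: -------
-------
---**--
--*<---
--**---
---**--
-------
t=17: -------
-------
---**--
--*----
--*v---
---**--
-------
t=18: -------
-------
---**--
--*----
--*->--
---**--
-------
t=19: -------
-------
---**--
--*----
--*-*--
---*v--
-------
t=20: -------
-------
---**--
--*----
--*-*--
---*->-
-------
t=21: -------
-------
---**--
--*----
--*-*--
---*-*-
-----v-
t=22: -------
-------
---**--
--*----
--*-*--
---*-*-
----<*-
t=23: -------
-------
---**--
--*----
--*-*--
---*^*-
----**-
t=24: -------
-------
---**--
--*----
--*-*--
---**>-
----**-
t=25: -------
-------
---**--
--*----
--*-*^-
---**--
----**-
t=26: -------
-------
---**--
--*----
--*-**>
---**--
----**-
t=27: -------
-------
---**--
--*----
--*-***
---**-v
----**-
t=28: -------
-------
---**--
--*----
--*-***
---**<*
----**-
t=29: -------
-------
---**--
--*----
--*-*^*
---****
----**-
t=30: -------
-------
---**--
--*----
--*-<-*
---****
----**-
t=31: -------
-------
---**--
--*----
--*---*
---*v**
----**-
t=32: -------
-------
---**--
--*----
--*---*
---*->*
----**-

5,5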